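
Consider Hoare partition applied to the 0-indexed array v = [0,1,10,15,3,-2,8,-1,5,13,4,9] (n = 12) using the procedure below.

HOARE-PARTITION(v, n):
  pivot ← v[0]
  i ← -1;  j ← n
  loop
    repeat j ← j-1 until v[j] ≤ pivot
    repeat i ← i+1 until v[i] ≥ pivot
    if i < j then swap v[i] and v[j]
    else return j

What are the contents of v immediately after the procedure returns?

pivot = v[0] = 0; i = -1, j = 12
j→7 (v[7]=-1≤0), i→0 (v[0]=0≥0); i<j, swap → [-1,1,10,15,3,-2,8,0,5,13,4,9]
j→5 (v[5]=-2≤0), i→1 (v[1]=1≥0); i<j, swap → [-1,-2,10,15,3,1,8,0,5,13,4,9]
j→1, i→2; i≥j, return j=1. v = [-1,-2,10,15,3,1,8,0,5,13,4,9]

[-1,-2,10,15,3,1,8,0,5,13,4,9]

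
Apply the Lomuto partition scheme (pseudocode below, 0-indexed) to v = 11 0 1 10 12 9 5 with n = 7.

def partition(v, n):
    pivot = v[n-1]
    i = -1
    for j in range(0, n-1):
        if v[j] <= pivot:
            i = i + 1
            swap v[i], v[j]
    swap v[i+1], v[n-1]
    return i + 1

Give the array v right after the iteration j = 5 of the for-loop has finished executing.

pivot=5, i=-1
j=0: 11>5, skip
j=1: 0≤5, i=0, swap(0,1) ⇒ 0 11 1 10 12 9 5
j=2: 1≤5, i=1, swap(1,2) ⇒ 0 1 11 10 12 9 5
j=3: 10>5, skip
j=4: 12>5, skip
j=5: 9>5, skip
(after j=5) v = 0 1 11 10 12 9 5

0 1 11 10 12 9 5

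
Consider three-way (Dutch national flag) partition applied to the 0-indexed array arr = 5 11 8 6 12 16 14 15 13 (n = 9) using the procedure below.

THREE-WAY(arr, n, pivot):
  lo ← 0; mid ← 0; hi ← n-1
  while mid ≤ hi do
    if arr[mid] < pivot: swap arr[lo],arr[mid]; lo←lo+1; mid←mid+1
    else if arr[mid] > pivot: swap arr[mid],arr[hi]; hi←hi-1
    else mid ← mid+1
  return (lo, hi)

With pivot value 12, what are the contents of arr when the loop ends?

5 11 8 6 12 14 15 13 16

pivot = 12; lo=0, mid=0, hi=8
arr[mid]=5<12: swap arr[0],arr[0]; lo=1,mid=1 → 5 11 8 6 12 16 14 15 13
arr[mid]=11<12: swap arr[1],arr[1]; lo=2,mid=2 → 5 11 8 6 12 16 14 15 13
arr[mid]=8<12: swap arr[2],arr[2]; lo=3,mid=3 → 5 11 8 6 12 16 14 15 13
arr[mid]=6<12: swap arr[3],arr[3]; lo=4,mid=4 → 5 11 8 6 12 16 14 15 13
arr[mid]=12=12: mid=5
arr[mid]=16>12: swap arr[5],arr[8]; hi=7 → 5 11 8 6 12 13 14 15 16
arr[mid]=13>12: swap arr[5],arr[7]; hi=6 → 5 11 8 6 12 15 14 13 16
arr[mid]=15>12: swap arr[5],arr[6]; hi=5 → 5 11 8 6 12 14 15 13 16
arr[mid]=14>12: swap arr[5],arr[5]; hi=4 → 5 11 8 6 12 14 15 13 16
end: lo=4, hi=4; arr = 5 11 8 6 12 14 15 13 16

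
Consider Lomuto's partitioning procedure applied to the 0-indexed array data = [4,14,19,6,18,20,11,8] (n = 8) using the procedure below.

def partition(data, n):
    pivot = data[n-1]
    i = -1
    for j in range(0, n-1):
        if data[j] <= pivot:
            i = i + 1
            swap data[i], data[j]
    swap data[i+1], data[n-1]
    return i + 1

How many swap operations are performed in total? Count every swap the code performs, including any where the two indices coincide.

3

pivot = data[7] = 8; i = -1
j=0: data[0]=4 ≤ 8 → i=0, swap data[0],data[0] (no change) → [4,14,19,6,18,20,11,8]
j=1: data[1]=14 > 8 → no swap
j=2: data[2]=19 > 8 → no swap
j=3: data[3]=6 ≤ 8 → i=1, swap data[1],data[3] → [4,6,19,14,18,20,11,8]
j=4: data[4]=18 > 8 → no swap
j=5: data[5]=20 > 8 → no swap
j=6: data[6]=11 > 8 → no swap
final swap data[2],data[7] → [4,6,8,14,18,20,11,19]; return 2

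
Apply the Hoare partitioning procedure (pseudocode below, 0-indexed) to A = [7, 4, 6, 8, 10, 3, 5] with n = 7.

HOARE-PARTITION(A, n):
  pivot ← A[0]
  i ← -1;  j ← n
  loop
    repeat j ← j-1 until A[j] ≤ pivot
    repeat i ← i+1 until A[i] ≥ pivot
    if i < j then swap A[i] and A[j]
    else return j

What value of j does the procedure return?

pivot = A[0] = 7; i = -1, j = 7
j→6 (A[6]=5≤7), i→0 (A[0]=7≥7); i<j, swap → [5, 4, 6, 8, 10, 3, 7]
j→5 (A[5]=3≤7), i→3 (A[3]=8≥7); i<j, swap → [5, 4, 6, 3, 10, 8, 7]
j→3, i→4; i≥j, return j=3. A = [5, 4, 6, 3, 10, 8, 7]

3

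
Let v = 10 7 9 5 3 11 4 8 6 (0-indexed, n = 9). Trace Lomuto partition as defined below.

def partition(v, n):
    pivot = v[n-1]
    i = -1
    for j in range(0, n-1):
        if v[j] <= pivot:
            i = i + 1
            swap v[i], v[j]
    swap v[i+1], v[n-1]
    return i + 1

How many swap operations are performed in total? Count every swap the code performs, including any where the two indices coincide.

4

pivot = v[8] = 6; i = -1
j=0: v[0]=10 > 6 → no swap
j=1: v[1]=7 > 6 → no swap
j=2: v[2]=9 > 6 → no swap
j=3: v[3]=5 ≤ 6 → i=0, swap v[0],v[3] → 5 7 9 10 3 11 4 8 6
j=4: v[4]=3 ≤ 6 → i=1, swap v[1],v[4] → 5 3 9 10 7 11 4 8 6
j=5: v[5]=11 > 6 → no swap
j=6: v[6]=4 ≤ 6 → i=2, swap v[2],v[6] → 5 3 4 10 7 11 9 8 6
j=7: v[7]=8 > 6 → no swap
final swap v[3],v[8] → 5 3 4 6 7 11 9 8 10; return 3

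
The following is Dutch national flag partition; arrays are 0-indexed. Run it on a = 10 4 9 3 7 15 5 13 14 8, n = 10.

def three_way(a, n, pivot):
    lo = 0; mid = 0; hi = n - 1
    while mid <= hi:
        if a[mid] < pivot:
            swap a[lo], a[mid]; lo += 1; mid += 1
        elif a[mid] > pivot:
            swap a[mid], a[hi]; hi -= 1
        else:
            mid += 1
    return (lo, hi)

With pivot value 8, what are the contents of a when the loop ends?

4 5 3 7 8 15 13 14 9 10

pivot = 8; lo=0, mid=0, hi=9
a[mid]=10>8: swap a[0],a[9]; hi=8 → 8 4 9 3 7 15 5 13 14 10
a[mid]=8=8: mid=1
a[mid]=4<8: swap a[0],a[1]; lo=1,mid=2 → 4 8 9 3 7 15 5 13 14 10
a[mid]=9>8: swap a[2],a[8]; hi=7 → 4 8 14 3 7 15 5 13 9 10
a[mid]=14>8: swap a[2],a[7]; hi=6 → 4 8 13 3 7 15 5 14 9 10
a[mid]=13>8: swap a[2],a[6]; hi=5 → 4 8 5 3 7 15 13 14 9 10
a[mid]=5<8: swap a[1],a[2]; lo=2,mid=3 → 4 5 8 3 7 15 13 14 9 10
a[mid]=3<8: swap a[2],a[3]; lo=3,mid=4 → 4 5 3 8 7 15 13 14 9 10
a[mid]=7<8: swap a[3],a[4]; lo=4,mid=5 → 4 5 3 7 8 15 13 14 9 10
a[mid]=15>8: swap a[5],a[5]; hi=4 → 4 5 3 7 8 15 13 14 9 10
end: lo=4, hi=4; a = 4 5 3 7 8 15 13 14 9 10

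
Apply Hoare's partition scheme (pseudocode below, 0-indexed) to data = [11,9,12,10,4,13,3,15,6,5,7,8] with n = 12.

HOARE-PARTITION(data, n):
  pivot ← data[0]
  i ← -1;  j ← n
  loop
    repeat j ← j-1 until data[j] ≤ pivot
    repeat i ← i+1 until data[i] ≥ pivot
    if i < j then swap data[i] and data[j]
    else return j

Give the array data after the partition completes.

pivot = data[0] = 11; i = -1, j = 12
j→11 (data[11]=8≤11), i→0 (data[0]=11≥11); i<j, swap → [8,9,12,10,4,13,3,15,6,5,7,11]
j→10 (data[10]=7≤11), i→2 (data[2]=12≥11); i<j, swap → [8,9,7,10,4,13,3,15,6,5,12,11]
j→9 (data[9]=5≤11), i→5 (data[5]=13≥11); i<j, swap → [8,9,7,10,4,5,3,15,6,13,12,11]
j→8 (data[8]=6≤11), i→7 (data[7]=15≥11); i<j, swap → [8,9,7,10,4,5,3,6,15,13,12,11]
j→7, i→8; i≥j, return j=7. data = [8,9,7,10,4,5,3,6,15,13,12,11]

[8,9,7,10,4,5,3,6,15,13,12,11]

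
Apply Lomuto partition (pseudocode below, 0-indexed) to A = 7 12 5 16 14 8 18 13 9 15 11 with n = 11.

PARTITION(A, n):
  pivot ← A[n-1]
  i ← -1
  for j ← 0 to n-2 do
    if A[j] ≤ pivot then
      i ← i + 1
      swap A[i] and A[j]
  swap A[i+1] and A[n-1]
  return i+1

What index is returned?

4

pivot = A[10] = 11; i = -1
j=0: A[0]=7 ≤ 11 → i=0, swap A[0],A[0] (no change) → 7 12 5 16 14 8 18 13 9 15 11
j=1: A[1]=12 > 11 → no swap
j=2: A[2]=5 ≤ 11 → i=1, swap A[1],A[2] → 7 5 12 16 14 8 18 13 9 15 11
j=3: A[3]=16 > 11 → no swap
j=4: A[4]=14 > 11 → no swap
j=5: A[5]=8 ≤ 11 → i=2, swap A[2],A[5] → 7 5 8 16 14 12 18 13 9 15 11
j=6: A[6]=18 > 11 → no swap
j=7: A[7]=13 > 11 → no swap
j=8: A[8]=9 ≤ 11 → i=3, swap A[3],A[8] → 7 5 8 9 14 12 18 13 16 15 11
j=9: A[9]=15 > 11 → no swap
final swap A[4],A[10] → 7 5 8 9 11 12 18 13 16 15 14; return 4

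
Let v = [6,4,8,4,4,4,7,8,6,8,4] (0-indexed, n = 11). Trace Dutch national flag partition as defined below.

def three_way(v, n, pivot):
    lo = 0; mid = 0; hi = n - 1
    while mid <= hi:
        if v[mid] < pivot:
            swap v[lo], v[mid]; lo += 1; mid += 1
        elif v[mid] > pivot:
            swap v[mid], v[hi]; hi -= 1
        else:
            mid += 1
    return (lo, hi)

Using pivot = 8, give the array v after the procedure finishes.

[6,4,4,4,4,7,6,4,8,8,8]

lo=0 mid=0 hi=10
6<8: swap(0,0), lo=1 mid=1 ⇒ [6,4,8,4,4,4,7,8,6,8,4]
4<8: swap(1,1), lo=2 mid=2 ⇒ [6,4,8,4,4,4,7,8,6,8,4]
8=8: mid=3
4<8: swap(2,3), lo=3 mid=4 ⇒ [6,4,4,8,4,4,7,8,6,8,4]
4<8: swap(3,4), lo=4 mid=5 ⇒ [6,4,4,4,8,4,7,8,6,8,4]
4<8: swap(4,5), lo=5 mid=6 ⇒ [6,4,4,4,4,8,7,8,6,8,4]
7<8: swap(5,6), lo=6 mid=7 ⇒ [6,4,4,4,4,7,8,8,6,8,4]
8=8: mid=8
6<8: swap(6,8), lo=7 mid=9 ⇒ [6,4,4,4,4,7,6,8,8,8,4]
8=8: mid=10
4<8: swap(7,10), lo=8 mid=11 ⇒ [6,4,4,4,4,7,6,4,8,8,8]
done. lo=8 hi=10; v=[6,4,4,4,4,7,6,4,8,8,8]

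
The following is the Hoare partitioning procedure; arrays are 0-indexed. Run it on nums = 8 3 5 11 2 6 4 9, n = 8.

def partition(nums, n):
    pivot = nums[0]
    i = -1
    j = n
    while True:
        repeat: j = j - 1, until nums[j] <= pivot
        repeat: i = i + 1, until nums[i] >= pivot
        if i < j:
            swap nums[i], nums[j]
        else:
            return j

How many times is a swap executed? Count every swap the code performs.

2

pivot=8
j stops at 6 (4), i stops at 0 (8); swap ⇒ 4 3 5 11 2 6 8 9
j stops at 5 (6), i stops at 3 (11); swap ⇒ 4 3 5 6 2 11 8 9
j stops at 4, i stops at 5; i≥j ⇒ return 4. nums=4 3 5 6 2 11 8 9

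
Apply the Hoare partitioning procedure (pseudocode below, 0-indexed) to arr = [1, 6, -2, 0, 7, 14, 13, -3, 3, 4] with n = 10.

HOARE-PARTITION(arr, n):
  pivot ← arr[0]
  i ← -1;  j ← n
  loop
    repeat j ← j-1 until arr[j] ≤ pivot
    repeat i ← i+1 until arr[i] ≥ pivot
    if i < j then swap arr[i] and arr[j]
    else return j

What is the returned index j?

2

pivot = arr[0] = 1; i = -1, j = 10
j→7 (arr[7]=-3≤1), i→0 (arr[0]=1≥1); i<j, swap → [-3, 6, -2, 0, 7, 14, 13, 1, 3, 4]
j→3 (arr[3]=0≤1), i→1 (arr[1]=6≥1); i<j, swap → [-3, 0, -2, 6, 7, 14, 13, 1, 3, 4]
j→2, i→3; i≥j, return j=2. arr = [-3, 0, -2, 6, 7, 14, 13, 1, 3, 4]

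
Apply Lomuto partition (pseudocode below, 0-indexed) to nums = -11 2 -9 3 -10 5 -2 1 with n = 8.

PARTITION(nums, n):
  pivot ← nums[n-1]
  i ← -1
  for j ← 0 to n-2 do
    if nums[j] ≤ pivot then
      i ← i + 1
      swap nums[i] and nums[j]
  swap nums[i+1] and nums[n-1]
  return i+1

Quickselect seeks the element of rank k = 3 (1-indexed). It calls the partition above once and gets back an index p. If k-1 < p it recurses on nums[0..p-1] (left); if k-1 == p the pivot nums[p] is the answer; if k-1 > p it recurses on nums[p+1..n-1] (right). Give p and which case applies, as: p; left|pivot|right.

4; left

pivot = nums[7] = 1; i = -1
j=0: nums[0]=-11 ≤ 1 → i=0, swap nums[0],nums[0] (no change) → -11 2 -9 3 -10 5 -2 1
j=1: nums[1]=2 > 1 → no swap
j=2: nums[2]=-9 ≤ 1 → i=1, swap nums[1],nums[2] → -11 -9 2 3 -10 5 -2 1
j=3: nums[3]=3 > 1 → no swap
j=4: nums[4]=-10 ≤ 1 → i=2, swap nums[2],nums[4] → -11 -9 -10 3 2 5 -2 1
j=5: nums[5]=5 > 1 → no swap
j=6: nums[6]=-2 ≤ 1 → i=3, swap nums[3],nums[6] → -11 -9 -10 -2 2 5 3 1
final swap nums[4],nums[7] → -11 -9 -10 -2 1 5 3 2; return 4
p = 4; k-1 = 2 < 4 ⇒ left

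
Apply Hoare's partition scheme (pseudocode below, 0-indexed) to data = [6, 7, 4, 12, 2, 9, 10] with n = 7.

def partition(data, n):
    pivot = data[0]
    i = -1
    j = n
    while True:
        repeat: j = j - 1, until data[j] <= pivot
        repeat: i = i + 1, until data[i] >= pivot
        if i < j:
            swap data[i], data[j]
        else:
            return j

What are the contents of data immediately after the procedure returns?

[2, 4, 7, 12, 6, 9, 10]

pivot=6
j stops at 4 (2), i stops at 0 (6); swap ⇒ [2, 7, 4, 12, 6, 9, 10]
j stops at 2 (4), i stops at 1 (7); swap ⇒ [2, 4, 7, 12, 6, 9, 10]
j stops at 1, i stops at 2; i≥j ⇒ return 1. data=[2, 4, 7, 12, 6, 9, 10]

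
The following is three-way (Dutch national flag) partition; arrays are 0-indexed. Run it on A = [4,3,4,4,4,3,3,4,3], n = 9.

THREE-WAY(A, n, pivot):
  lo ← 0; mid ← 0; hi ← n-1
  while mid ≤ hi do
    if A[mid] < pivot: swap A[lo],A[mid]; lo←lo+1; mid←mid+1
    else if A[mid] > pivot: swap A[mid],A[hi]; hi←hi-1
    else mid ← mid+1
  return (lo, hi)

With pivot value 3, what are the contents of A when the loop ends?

[3,3,3,3,4,4,4,4,4]

pivot = 3; lo=0, mid=0, hi=8
A[mid]=4>3: swap A[0],A[8]; hi=7 → [3,3,4,4,4,3,3,4,4]
A[mid]=3=3: mid=1
A[mid]=3=3: mid=2
A[mid]=4>3: swap A[2],A[7]; hi=6 → [3,3,4,4,4,3,3,4,4]
A[mid]=4>3: swap A[2],A[6]; hi=5 → [3,3,3,4,4,3,4,4,4]
A[mid]=3=3: mid=3
A[mid]=4>3: swap A[3],A[5]; hi=4 → [3,3,3,3,4,4,4,4,4]
A[mid]=3=3: mid=4
A[mid]=4>3: swap A[4],A[4]; hi=3 → [3,3,3,3,4,4,4,4,4]
end: lo=0, hi=3; A = [3,3,3,3,4,4,4,4,4]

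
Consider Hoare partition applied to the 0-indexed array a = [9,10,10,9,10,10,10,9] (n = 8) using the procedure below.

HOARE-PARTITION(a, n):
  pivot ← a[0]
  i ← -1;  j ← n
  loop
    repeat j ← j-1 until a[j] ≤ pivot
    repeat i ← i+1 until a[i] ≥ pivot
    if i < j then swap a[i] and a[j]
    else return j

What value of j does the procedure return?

1

pivot=9
j stops at 7 (9), i stops at 0 (9); swap ⇒ [9,10,10,9,10,10,10,9]
j stops at 3 (9), i stops at 1 (10); swap ⇒ [9,9,10,10,10,10,10,9]
j stops at 1, i stops at 2; i≥j ⇒ return 1. a=[9,9,10,10,10,10,10,9]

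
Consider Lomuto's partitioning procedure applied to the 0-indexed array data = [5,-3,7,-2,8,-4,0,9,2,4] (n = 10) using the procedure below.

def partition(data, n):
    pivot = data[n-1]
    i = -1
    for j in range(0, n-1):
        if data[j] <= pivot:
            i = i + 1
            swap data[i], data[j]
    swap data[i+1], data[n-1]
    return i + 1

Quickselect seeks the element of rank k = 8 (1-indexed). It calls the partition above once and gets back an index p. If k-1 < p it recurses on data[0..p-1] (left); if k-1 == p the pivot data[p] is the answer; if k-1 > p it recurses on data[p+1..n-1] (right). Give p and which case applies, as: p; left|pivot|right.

5; right

pivot=4, i=-1
j=0: 5>4, skip
j=1: -3≤4, i=0, swap(0,1) ⇒ [-3,5,7,-2,8,-4,0,9,2,4]
j=2: 7>4, skip
j=3: -2≤4, i=1, swap(1,3) ⇒ [-3,-2,7,5,8,-4,0,9,2,4]
j=4: 8>4, skip
j=5: -4≤4, i=2, swap(2,5) ⇒ [-3,-2,-4,5,8,7,0,9,2,4]
j=6: 0≤4, i=3, swap(3,6) ⇒ [-3,-2,-4,0,8,7,5,9,2,4]
j=7: 9>4, skip
j=8: 2≤4, i=4, swap(4,8) ⇒ [-3,-2,-4,0,2,7,5,9,8,4]
swap(5,9) ⇒ [-3,-2,-4,0,2,4,5,9,8,7]; return 5
p = 5; k-1 = 7 > 5 ⇒ right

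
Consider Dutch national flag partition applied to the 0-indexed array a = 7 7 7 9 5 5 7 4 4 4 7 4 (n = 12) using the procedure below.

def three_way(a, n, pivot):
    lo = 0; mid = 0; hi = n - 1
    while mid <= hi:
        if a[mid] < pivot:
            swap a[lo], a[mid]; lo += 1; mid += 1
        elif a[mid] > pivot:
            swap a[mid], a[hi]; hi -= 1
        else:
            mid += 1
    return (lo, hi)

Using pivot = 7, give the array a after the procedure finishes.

4 5 5 4 4 4 7 7 7 7 7 9

pivot = 7; lo=0, mid=0, hi=11
a[mid]=7=7: mid=1
a[mid]=7=7: mid=2
a[mid]=7=7: mid=3
a[mid]=9>7: swap a[3],a[11]; hi=10 → 7 7 7 4 5 5 7 4 4 4 7 9
a[mid]=4<7: swap a[0],a[3]; lo=1,mid=4 → 4 7 7 7 5 5 7 4 4 4 7 9
a[mid]=5<7: swap a[1],a[4]; lo=2,mid=5 → 4 5 7 7 7 5 7 4 4 4 7 9
a[mid]=5<7: swap a[2],a[5]; lo=3,mid=6 → 4 5 5 7 7 7 7 4 4 4 7 9
a[mid]=7=7: mid=7
a[mid]=4<7: swap a[3],a[7]; lo=4,mid=8 → 4 5 5 4 7 7 7 7 4 4 7 9
a[mid]=4<7: swap a[4],a[8]; lo=5,mid=9 → 4 5 5 4 4 7 7 7 7 4 7 9
a[mid]=4<7: swap a[5],a[9]; lo=6,mid=10 → 4 5 5 4 4 4 7 7 7 7 7 9
a[mid]=7=7: mid=11
end: lo=6, hi=10; a = 4 5 5 4 4 4 7 7 7 7 7 9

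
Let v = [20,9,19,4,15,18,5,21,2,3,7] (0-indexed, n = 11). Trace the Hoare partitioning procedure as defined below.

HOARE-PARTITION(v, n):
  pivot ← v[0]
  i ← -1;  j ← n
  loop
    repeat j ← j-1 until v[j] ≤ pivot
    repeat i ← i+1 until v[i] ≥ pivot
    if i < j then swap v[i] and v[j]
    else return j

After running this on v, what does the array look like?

pivot = v[0] = 20; i = -1, j = 11
j→10 (v[10]=7≤20), i→0 (v[0]=20≥20); i<j, swap → [7,9,19,4,15,18,5,21,2,3,20]
j→9 (v[9]=3≤20), i→7 (v[7]=21≥20); i<j, swap → [7,9,19,4,15,18,5,3,2,21,20]
j→8, i→9; i≥j, return j=8. v = [7,9,19,4,15,18,5,3,2,21,20]

[7,9,19,4,15,18,5,3,2,21,20]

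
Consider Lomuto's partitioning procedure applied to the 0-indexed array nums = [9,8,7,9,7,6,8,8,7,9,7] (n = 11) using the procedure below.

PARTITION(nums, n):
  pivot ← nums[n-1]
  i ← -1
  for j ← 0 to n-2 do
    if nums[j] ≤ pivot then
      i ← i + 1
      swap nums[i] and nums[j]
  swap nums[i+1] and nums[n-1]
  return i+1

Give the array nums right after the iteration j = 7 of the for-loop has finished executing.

pivot=7, i=-1
j=0: 9>7, skip
j=1: 8>7, skip
j=2: 7≤7, i=0, swap(0,2) ⇒ [7,8,9,9,7,6,8,8,7,9,7]
j=3: 9>7, skip
j=4: 7≤7, i=1, swap(1,4) ⇒ [7,7,9,9,8,6,8,8,7,9,7]
j=5: 6≤7, i=2, swap(2,5) ⇒ [7,7,6,9,8,9,8,8,7,9,7]
j=6: 8>7, skip
j=7: 8>7, skip
(after j=7) nums = [7,7,6,9,8,9,8,8,7,9,7]

[7,7,6,9,8,9,8,8,7,9,7]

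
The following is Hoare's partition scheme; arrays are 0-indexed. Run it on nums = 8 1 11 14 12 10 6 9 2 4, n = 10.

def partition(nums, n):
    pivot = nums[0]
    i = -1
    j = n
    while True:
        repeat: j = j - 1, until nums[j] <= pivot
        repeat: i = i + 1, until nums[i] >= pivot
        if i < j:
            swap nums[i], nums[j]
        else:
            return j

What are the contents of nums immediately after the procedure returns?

4 1 2 6 12 10 14 9 11 8

pivot=8
j stops at 9 (4), i stops at 0 (8); swap ⇒ 4 1 11 14 12 10 6 9 2 8
j stops at 8 (2), i stops at 2 (11); swap ⇒ 4 1 2 14 12 10 6 9 11 8
j stops at 6 (6), i stops at 3 (14); swap ⇒ 4 1 2 6 12 10 14 9 11 8
j stops at 3, i stops at 4; i≥j ⇒ return 3. nums=4 1 2 6 12 10 14 9 11 8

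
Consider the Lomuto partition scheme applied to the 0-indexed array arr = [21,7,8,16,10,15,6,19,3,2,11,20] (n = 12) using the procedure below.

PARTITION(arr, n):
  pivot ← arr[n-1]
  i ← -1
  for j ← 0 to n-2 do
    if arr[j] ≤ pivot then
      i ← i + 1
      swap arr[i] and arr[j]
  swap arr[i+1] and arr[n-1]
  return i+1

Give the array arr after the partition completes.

pivot = arr[11] = 20; i = -1
j=0: arr[0]=21 > 20 → no swap
j=1: arr[1]=7 ≤ 20 → i=0, swap arr[0],arr[1] → [7,21,8,16,10,15,6,19,3,2,11,20]
j=2: arr[2]=8 ≤ 20 → i=1, swap arr[1],arr[2] → [7,8,21,16,10,15,6,19,3,2,11,20]
j=3: arr[3]=16 ≤ 20 → i=2, swap arr[2],arr[3] → [7,8,16,21,10,15,6,19,3,2,11,20]
j=4: arr[4]=10 ≤ 20 → i=3, swap arr[3],arr[4] → [7,8,16,10,21,15,6,19,3,2,11,20]
j=5: arr[5]=15 ≤ 20 → i=4, swap arr[4],arr[5] → [7,8,16,10,15,21,6,19,3,2,11,20]
j=6: arr[6]=6 ≤ 20 → i=5, swap arr[5],arr[6] → [7,8,16,10,15,6,21,19,3,2,11,20]
j=7: arr[7]=19 ≤ 20 → i=6, swap arr[6],arr[7] → [7,8,16,10,15,6,19,21,3,2,11,20]
j=8: arr[8]=3 ≤ 20 → i=7, swap arr[7],arr[8] → [7,8,16,10,15,6,19,3,21,2,11,20]
j=9: arr[9]=2 ≤ 20 → i=8, swap arr[8],arr[9] → [7,8,16,10,15,6,19,3,2,21,11,20]
j=10: arr[10]=11 ≤ 20 → i=9, swap arr[9],arr[10] → [7,8,16,10,15,6,19,3,2,11,21,20]
final swap arr[10],arr[11] → [7,8,16,10,15,6,19,3,2,11,20,21]; return 10

[7,8,16,10,15,6,19,3,2,11,20,21]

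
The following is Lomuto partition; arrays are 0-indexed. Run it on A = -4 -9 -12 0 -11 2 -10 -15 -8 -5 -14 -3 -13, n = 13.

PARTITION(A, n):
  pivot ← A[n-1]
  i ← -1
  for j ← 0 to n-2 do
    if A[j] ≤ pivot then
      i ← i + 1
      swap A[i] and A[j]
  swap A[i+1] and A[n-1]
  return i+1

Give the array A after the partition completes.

-15 -14 -13 0 -11 2 -10 -4 -8 -5 -9 -3 -12

pivot = A[12] = -13; i = -1
j=0: A[0]=-4 > -13 → no swap
j=1: A[1]=-9 > -13 → no swap
j=2: A[2]=-12 > -13 → no swap
j=3: A[3]=0 > -13 → no swap
j=4: A[4]=-11 > -13 → no swap
j=5: A[5]=2 > -13 → no swap
j=6: A[6]=-10 > -13 → no swap
j=7: A[7]=-15 ≤ -13 → i=0, swap A[0],A[7] → -15 -9 -12 0 -11 2 -10 -4 -8 -5 -14 -3 -13
j=8: A[8]=-8 > -13 → no swap
j=9: A[9]=-5 > -13 → no swap
j=10: A[10]=-14 ≤ -13 → i=1, swap A[1],A[10] → -15 -14 -12 0 -11 2 -10 -4 -8 -5 -9 -3 -13
j=11: A[11]=-3 > -13 → no swap
final swap A[2],A[12] → -15 -14 -13 0 -11 2 -10 -4 -8 -5 -9 -3 -12; return 2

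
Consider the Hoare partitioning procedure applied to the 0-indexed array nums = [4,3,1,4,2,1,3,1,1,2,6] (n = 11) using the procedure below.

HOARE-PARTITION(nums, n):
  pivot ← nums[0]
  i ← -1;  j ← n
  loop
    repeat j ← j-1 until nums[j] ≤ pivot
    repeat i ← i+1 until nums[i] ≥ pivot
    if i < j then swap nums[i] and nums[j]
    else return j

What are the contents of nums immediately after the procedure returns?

pivot = nums[0] = 4; i = -1, j = 11
j→9 (nums[9]=2≤4), i→0 (nums[0]=4≥4); i<j, swap → [2,3,1,4,2,1,3,1,1,4,6]
j→8 (nums[8]=1≤4), i→3 (nums[3]=4≥4); i<j, swap → [2,3,1,1,2,1,3,1,4,4,6]
j→7, i→8; i≥j, return j=7. nums = [2,3,1,1,2,1,3,1,4,4,6]

[2,3,1,1,2,1,3,1,4,4,6]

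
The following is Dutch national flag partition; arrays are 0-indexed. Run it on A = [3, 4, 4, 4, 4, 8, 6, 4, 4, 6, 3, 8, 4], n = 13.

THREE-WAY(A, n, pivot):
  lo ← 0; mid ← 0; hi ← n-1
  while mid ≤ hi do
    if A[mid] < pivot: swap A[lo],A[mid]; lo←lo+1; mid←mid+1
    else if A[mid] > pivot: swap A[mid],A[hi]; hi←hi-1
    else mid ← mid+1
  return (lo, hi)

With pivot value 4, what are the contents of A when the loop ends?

pivot = 4; lo=0, mid=0, hi=12
A[mid]=3<4: swap A[0],A[0]; lo=1,mid=1 → [3, 4, 4, 4, 4, 8, 6, 4, 4, 6, 3, 8, 4]
A[mid]=4=4: mid=2
A[mid]=4=4: mid=3
A[mid]=4=4: mid=4
A[mid]=4=4: mid=5
A[mid]=8>4: swap A[5],A[12]; hi=11 → [3, 4, 4, 4, 4, 4, 6, 4, 4, 6, 3, 8, 8]
A[mid]=4=4: mid=6
A[mid]=6>4: swap A[6],A[11]; hi=10 → [3, 4, 4, 4, 4, 4, 8, 4, 4, 6, 3, 6, 8]
A[mid]=8>4: swap A[6],A[10]; hi=9 → [3, 4, 4, 4, 4, 4, 3, 4, 4, 6, 8, 6, 8]
A[mid]=3<4: swap A[1],A[6]; lo=2,mid=7 → [3, 3, 4, 4, 4, 4, 4, 4, 4, 6, 8, 6, 8]
A[mid]=4=4: mid=8
A[mid]=4=4: mid=9
A[mid]=6>4: swap A[9],A[9]; hi=8 → [3, 3, 4, 4, 4, 4, 4, 4, 4, 6, 8, 6, 8]
end: lo=2, hi=8; A = [3, 3, 4, 4, 4, 4, 4, 4, 4, 6, 8, 6, 8]

[3, 3, 4, 4, 4, 4, 4, 4, 4, 6, 8, 6, 8]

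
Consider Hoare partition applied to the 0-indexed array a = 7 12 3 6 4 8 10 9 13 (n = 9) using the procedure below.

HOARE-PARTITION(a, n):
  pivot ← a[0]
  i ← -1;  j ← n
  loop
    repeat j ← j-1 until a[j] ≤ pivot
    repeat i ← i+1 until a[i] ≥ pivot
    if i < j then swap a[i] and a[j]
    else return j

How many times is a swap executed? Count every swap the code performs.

2

pivot = a[0] = 7; i = -1, j = 9
j→4 (a[4]=4≤7), i→0 (a[0]=7≥7); i<j, swap → 4 12 3 6 7 8 10 9 13
j→3 (a[3]=6≤7), i→1 (a[1]=12≥7); i<j, swap → 4 6 3 12 7 8 10 9 13
j→2, i→3; i≥j, return j=2. a = 4 6 3 12 7 8 10 9 13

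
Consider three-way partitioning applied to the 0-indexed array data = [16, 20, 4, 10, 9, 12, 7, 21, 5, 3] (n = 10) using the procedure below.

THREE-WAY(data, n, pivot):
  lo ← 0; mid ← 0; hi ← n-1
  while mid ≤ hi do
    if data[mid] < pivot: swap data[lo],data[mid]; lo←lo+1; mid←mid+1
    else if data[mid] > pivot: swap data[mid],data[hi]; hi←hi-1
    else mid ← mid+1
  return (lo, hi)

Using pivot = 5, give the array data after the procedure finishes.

lo=0 mid=0 hi=9
16>5: swap(0,9), hi=8 ⇒ [3, 20, 4, 10, 9, 12, 7, 21, 5, 16]
3<5: swap(0,0), lo=1 mid=1 ⇒ [3, 20, 4, 10, 9, 12, 7, 21, 5, 16]
20>5: swap(1,8), hi=7 ⇒ [3, 5, 4, 10, 9, 12, 7, 21, 20, 16]
5=5: mid=2
4<5: swap(1,2), lo=2 mid=3 ⇒ [3, 4, 5, 10, 9, 12, 7, 21, 20, 16]
10>5: swap(3,7), hi=6 ⇒ [3, 4, 5, 21, 9, 12, 7, 10, 20, 16]
21>5: swap(3,6), hi=5 ⇒ [3, 4, 5, 7, 9, 12, 21, 10, 20, 16]
7>5: swap(3,5), hi=4 ⇒ [3, 4, 5, 12, 9, 7, 21, 10, 20, 16]
12>5: swap(3,4), hi=3 ⇒ [3, 4, 5, 9, 12, 7, 21, 10, 20, 16]
9>5: swap(3,3), hi=2 ⇒ [3, 4, 5, 9, 12, 7, 21, 10, 20, 16]
done. lo=2 hi=2; data=[3, 4, 5, 9, 12, 7, 21, 10, 20, 16]

[3, 4, 5, 9, 12, 7, 21, 10, 20, 16]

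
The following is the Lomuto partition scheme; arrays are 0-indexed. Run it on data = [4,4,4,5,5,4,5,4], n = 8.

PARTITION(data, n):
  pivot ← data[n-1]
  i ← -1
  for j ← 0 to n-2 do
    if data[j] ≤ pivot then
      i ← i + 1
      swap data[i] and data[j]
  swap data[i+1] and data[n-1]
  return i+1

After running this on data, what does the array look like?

pivot=4, i=-1
j=0: 4≤4, i=0, swap(0,0) ⇒ [4,4,4,5,5,4,5,4]
j=1: 4≤4, i=1, swap(1,1) ⇒ [4,4,4,5,5,4,5,4]
j=2: 4≤4, i=2, swap(2,2) ⇒ [4,4,4,5,5,4,5,4]
j=3: 5>4, skip
j=4: 5>4, skip
j=5: 4≤4, i=3, swap(3,5) ⇒ [4,4,4,4,5,5,5,4]
j=6: 5>4, skip
swap(4,7) ⇒ [4,4,4,4,4,5,5,5]; return 4

[4,4,4,4,4,5,5,5]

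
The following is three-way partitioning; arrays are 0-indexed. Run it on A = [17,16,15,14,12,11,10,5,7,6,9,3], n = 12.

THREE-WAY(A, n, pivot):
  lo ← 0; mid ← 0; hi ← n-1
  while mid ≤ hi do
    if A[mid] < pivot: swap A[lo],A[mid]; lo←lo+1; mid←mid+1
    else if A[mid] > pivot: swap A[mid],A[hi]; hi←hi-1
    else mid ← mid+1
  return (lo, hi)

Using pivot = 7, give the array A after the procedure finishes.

lo=0 mid=0 hi=11
17>7: swap(0,11), hi=10 ⇒ [3,16,15,14,12,11,10,5,7,6,9,17]
3<7: swap(0,0), lo=1 mid=1 ⇒ [3,16,15,14,12,11,10,5,7,6,9,17]
16>7: swap(1,10), hi=9 ⇒ [3,9,15,14,12,11,10,5,7,6,16,17]
9>7: swap(1,9), hi=8 ⇒ [3,6,15,14,12,11,10,5,7,9,16,17]
6<7: swap(1,1), lo=2 mid=2 ⇒ [3,6,15,14,12,11,10,5,7,9,16,17]
15>7: swap(2,8), hi=7 ⇒ [3,6,7,14,12,11,10,5,15,9,16,17]
7=7: mid=3
14>7: swap(3,7), hi=6 ⇒ [3,6,7,5,12,11,10,14,15,9,16,17]
5<7: swap(2,3), lo=3 mid=4 ⇒ [3,6,5,7,12,11,10,14,15,9,16,17]
12>7: swap(4,6), hi=5 ⇒ [3,6,5,7,10,11,12,14,15,9,16,17]
10>7: swap(4,5), hi=4 ⇒ [3,6,5,7,11,10,12,14,15,9,16,17]
11>7: swap(4,4), hi=3 ⇒ [3,6,5,7,11,10,12,14,15,9,16,17]
done. lo=3 hi=3; A=[3,6,5,7,11,10,12,14,15,9,16,17]

[3,6,5,7,11,10,12,14,15,9,16,17]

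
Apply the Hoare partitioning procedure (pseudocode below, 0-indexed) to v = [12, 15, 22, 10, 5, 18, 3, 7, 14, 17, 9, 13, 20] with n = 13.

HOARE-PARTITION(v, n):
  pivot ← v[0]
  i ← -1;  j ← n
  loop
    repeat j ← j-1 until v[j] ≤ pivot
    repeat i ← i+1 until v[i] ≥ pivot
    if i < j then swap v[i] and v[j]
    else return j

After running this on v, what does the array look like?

pivot=12
j stops at 10 (9), i stops at 0 (12); swap ⇒ [9, 15, 22, 10, 5, 18, 3, 7, 14, 17, 12, 13, 20]
j stops at 7 (7), i stops at 1 (15); swap ⇒ [9, 7, 22, 10, 5, 18, 3, 15, 14, 17, 12, 13, 20]
j stops at 6 (3), i stops at 2 (22); swap ⇒ [9, 7, 3, 10, 5, 18, 22, 15, 14, 17, 12, 13, 20]
j stops at 4, i stops at 5; i≥j ⇒ return 4. v=[9, 7, 3, 10, 5, 18, 22, 15, 14, 17, 12, 13, 20]

[9, 7, 3, 10, 5, 18, 22, 15, 14, 17, 12, 13, 20]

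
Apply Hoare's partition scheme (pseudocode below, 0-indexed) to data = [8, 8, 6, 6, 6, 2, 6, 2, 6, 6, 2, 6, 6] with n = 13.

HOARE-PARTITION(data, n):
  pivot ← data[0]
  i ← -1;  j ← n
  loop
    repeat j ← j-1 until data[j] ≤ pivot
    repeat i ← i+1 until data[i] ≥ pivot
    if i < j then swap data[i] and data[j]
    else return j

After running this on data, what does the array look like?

pivot = data[0] = 8; i = -1, j = 13
j→12 (data[12]=6≤8), i→0 (data[0]=8≥8); i<j, swap → [6, 8, 6, 6, 6, 2, 6, 2, 6, 6, 2, 6, 8]
j→11 (data[11]=6≤8), i→1 (data[1]=8≥8); i<j, swap → [6, 6, 6, 6, 6, 2, 6, 2, 6, 6, 2, 8, 8]
j→10, i→11; i≥j, return j=10. data = [6, 6, 6, 6, 6, 2, 6, 2, 6, 6, 2, 8, 8]

[6, 6, 6, 6, 6, 2, 6, 2, 6, 6, 2, 8, 8]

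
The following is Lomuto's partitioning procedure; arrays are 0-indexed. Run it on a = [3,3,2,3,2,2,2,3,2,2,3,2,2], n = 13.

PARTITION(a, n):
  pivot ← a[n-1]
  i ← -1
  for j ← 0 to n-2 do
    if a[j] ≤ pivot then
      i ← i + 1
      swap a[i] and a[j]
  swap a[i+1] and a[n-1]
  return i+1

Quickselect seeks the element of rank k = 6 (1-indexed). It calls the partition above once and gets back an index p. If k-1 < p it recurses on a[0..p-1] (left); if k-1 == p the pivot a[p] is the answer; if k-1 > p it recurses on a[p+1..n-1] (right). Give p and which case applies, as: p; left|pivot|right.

7; left

pivot = a[12] = 2; i = -1
j=0: a[0]=3 > 2 → no swap
j=1: a[1]=3 > 2 → no swap
j=2: a[2]=2 ≤ 2 → i=0, swap a[0],a[2] → [2,3,3,3,2,2,2,3,2,2,3,2,2]
j=3: a[3]=3 > 2 → no swap
j=4: a[4]=2 ≤ 2 → i=1, swap a[1],a[4] → [2,2,3,3,3,2,2,3,2,2,3,2,2]
j=5: a[5]=2 ≤ 2 → i=2, swap a[2],a[5] → [2,2,2,3,3,3,2,3,2,2,3,2,2]
j=6: a[6]=2 ≤ 2 → i=3, swap a[3],a[6] → [2,2,2,2,3,3,3,3,2,2,3,2,2]
j=7: a[7]=3 > 2 → no swap
j=8: a[8]=2 ≤ 2 → i=4, swap a[4],a[8] → [2,2,2,2,2,3,3,3,3,2,3,2,2]
j=9: a[9]=2 ≤ 2 → i=5, swap a[5],a[9] → [2,2,2,2,2,2,3,3,3,3,3,2,2]
j=10: a[10]=3 > 2 → no swap
j=11: a[11]=2 ≤ 2 → i=6, swap a[6],a[11] → [2,2,2,2,2,2,2,3,3,3,3,3,2]
final swap a[7],a[12] → [2,2,2,2,2,2,2,2,3,3,3,3,3]; return 7
p = 7; k-1 = 5 < 7 ⇒ left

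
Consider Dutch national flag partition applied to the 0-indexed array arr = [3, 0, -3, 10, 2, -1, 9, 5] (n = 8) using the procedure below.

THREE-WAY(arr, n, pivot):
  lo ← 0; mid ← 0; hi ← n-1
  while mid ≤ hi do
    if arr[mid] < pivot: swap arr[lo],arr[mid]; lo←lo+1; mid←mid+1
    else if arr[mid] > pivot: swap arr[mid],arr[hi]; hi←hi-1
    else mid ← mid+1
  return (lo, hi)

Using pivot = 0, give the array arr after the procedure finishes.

[-1, -3, 0, 2, 10, 9, 5, 3]

pivot = 0; lo=0, mid=0, hi=7
arr[mid]=3>0: swap arr[0],arr[7]; hi=6 → [5, 0, -3, 10, 2, -1, 9, 3]
arr[mid]=5>0: swap arr[0],arr[6]; hi=5 → [9, 0, -3, 10, 2, -1, 5, 3]
arr[mid]=9>0: swap arr[0],arr[5]; hi=4 → [-1, 0, -3, 10, 2, 9, 5, 3]
arr[mid]=-1<0: swap arr[0],arr[0]; lo=1,mid=1 → [-1, 0, -3, 10, 2, 9, 5, 3]
arr[mid]=0=0: mid=2
arr[mid]=-3<0: swap arr[1],arr[2]; lo=2,mid=3 → [-1, -3, 0, 10, 2, 9, 5, 3]
arr[mid]=10>0: swap arr[3],arr[4]; hi=3 → [-1, -3, 0, 2, 10, 9, 5, 3]
arr[mid]=2>0: swap arr[3],arr[3]; hi=2 → [-1, -3, 0, 2, 10, 9, 5, 3]
end: lo=2, hi=2; arr = [-1, -3, 0, 2, 10, 9, 5, 3]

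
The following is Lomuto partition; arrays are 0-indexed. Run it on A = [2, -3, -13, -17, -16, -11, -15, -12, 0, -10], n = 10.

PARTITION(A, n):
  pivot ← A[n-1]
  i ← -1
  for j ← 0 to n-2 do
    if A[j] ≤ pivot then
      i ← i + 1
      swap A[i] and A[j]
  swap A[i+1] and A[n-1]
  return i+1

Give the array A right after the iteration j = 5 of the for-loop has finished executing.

pivot=-10, i=-1
j=0: 2>-10, skip
j=1: -3>-10, skip
j=2: -13≤-10, i=0, swap(0,2) ⇒ [-13, -3, 2, -17, -16, -11, -15, -12, 0, -10]
j=3: -17≤-10, i=1, swap(1,3) ⇒ [-13, -17, 2, -3, -16, -11, -15, -12, 0, -10]
j=4: -16≤-10, i=2, swap(2,4) ⇒ [-13, -17, -16, -3, 2, -11, -15, -12, 0, -10]
j=5: -11≤-10, i=3, swap(3,5) ⇒ [-13, -17, -16, -11, 2, -3, -15, -12, 0, -10]
(after j=5) A = [-13, -17, -16, -11, 2, -3, -15, -12, 0, -10]

[-13, -17, -16, -11, 2, -3, -15, -12, 0, -10]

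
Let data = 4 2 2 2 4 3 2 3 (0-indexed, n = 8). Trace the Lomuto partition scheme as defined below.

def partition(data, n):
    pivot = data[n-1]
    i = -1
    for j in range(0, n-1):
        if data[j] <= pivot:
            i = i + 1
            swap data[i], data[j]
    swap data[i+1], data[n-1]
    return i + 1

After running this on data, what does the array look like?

pivot = data[7] = 3; i = -1
j=0: data[0]=4 > 3 → no swap
j=1: data[1]=2 ≤ 3 → i=0, swap data[0],data[1] → 2 4 2 2 4 3 2 3
j=2: data[2]=2 ≤ 3 → i=1, swap data[1],data[2] → 2 2 4 2 4 3 2 3
j=3: data[3]=2 ≤ 3 → i=2, swap data[2],data[3] → 2 2 2 4 4 3 2 3
j=4: data[4]=4 > 3 → no swap
j=5: data[5]=3 ≤ 3 → i=3, swap data[3],data[5] → 2 2 2 3 4 4 2 3
j=6: data[6]=2 ≤ 3 → i=4, swap data[4],data[6] → 2 2 2 3 2 4 4 3
final swap data[5],data[7] → 2 2 2 3 2 3 4 4; return 5

2 2 2 3 2 3 4 4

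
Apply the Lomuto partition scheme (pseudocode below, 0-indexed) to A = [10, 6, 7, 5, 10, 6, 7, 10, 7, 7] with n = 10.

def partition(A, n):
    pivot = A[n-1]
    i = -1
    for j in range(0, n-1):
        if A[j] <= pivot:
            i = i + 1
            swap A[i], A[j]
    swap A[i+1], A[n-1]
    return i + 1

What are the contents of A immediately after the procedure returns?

pivot=7, i=-1
j=0: 10>7, skip
j=1: 6≤7, i=0, swap(0,1) ⇒ [6, 10, 7, 5, 10, 6, 7, 10, 7, 7]
j=2: 7≤7, i=1, swap(1,2) ⇒ [6, 7, 10, 5, 10, 6, 7, 10, 7, 7]
j=3: 5≤7, i=2, swap(2,3) ⇒ [6, 7, 5, 10, 10, 6, 7, 10, 7, 7]
j=4: 10>7, skip
j=5: 6≤7, i=3, swap(3,5) ⇒ [6, 7, 5, 6, 10, 10, 7, 10, 7, 7]
j=6: 7≤7, i=4, swap(4,6) ⇒ [6, 7, 5, 6, 7, 10, 10, 10, 7, 7]
j=7: 10>7, skip
j=8: 7≤7, i=5, swap(5,8) ⇒ [6, 7, 5, 6, 7, 7, 10, 10, 10, 7]
swap(6,9) ⇒ [6, 7, 5, 6, 7, 7, 7, 10, 10, 10]; return 6

[6, 7, 5, 6, 7, 7, 7, 10, 10, 10]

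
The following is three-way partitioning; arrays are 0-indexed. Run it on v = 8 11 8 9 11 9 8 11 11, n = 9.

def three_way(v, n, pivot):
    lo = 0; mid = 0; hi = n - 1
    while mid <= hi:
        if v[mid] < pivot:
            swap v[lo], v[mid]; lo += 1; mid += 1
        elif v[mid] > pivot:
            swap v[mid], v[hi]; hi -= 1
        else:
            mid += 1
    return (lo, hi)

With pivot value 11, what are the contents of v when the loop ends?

lo=0 mid=0 hi=8
8<11: swap(0,0), lo=1 mid=1 ⇒ 8 11 8 9 11 9 8 11 11
11=11: mid=2
8<11: swap(1,2), lo=2 mid=3 ⇒ 8 8 11 9 11 9 8 11 11
9<11: swap(2,3), lo=3 mid=4 ⇒ 8 8 9 11 11 9 8 11 11
11=11: mid=5
9<11: swap(3,5), lo=4 mid=6 ⇒ 8 8 9 9 11 11 8 11 11
8<11: swap(4,6), lo=5 mid=7 ⇒ 8 8 9 9 8 11 11 11 11
11=11: mid=8
11=11: mid=9
done. lo=5 hi=8; v=8 8 9 9 8 11 11 11 11

8 8 9 9 8 11 11 11 11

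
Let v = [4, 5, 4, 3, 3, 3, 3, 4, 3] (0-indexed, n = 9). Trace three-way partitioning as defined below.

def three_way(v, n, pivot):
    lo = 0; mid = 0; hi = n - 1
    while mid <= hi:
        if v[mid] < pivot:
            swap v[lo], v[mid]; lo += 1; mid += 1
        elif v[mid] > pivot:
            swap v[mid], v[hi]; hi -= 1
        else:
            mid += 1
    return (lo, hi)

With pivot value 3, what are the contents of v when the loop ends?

[3, 3, 3, 3, 3, 4, 4, 5, 4]

lo=0 mid=0 hi=8
4>3: swap(0,8), hi=7 ⇒ [3, 5, 4, 3, 3, 3, 3, 4, 4]
3=3: mid=1
5>3: swap(1,7), hi=6 ⇒ [3, 4, 4, 3, 3, 3, 3, 5, 4]
4>3: swap(1,6), hi=5 ⇒ [3, 3, 4, 3, 3, 3, 4, 5, 4]
3=3: mid=2
4>3: swap(2,5), hi=4 ⇒ [3, 3, 3, 3, 3, 4, 4, 5, 4]
3=3: mid=3
3=3: mid=4
3=3: mid=5
done. lo=0 hi=4; v=[3, 3, 3, 3, 3, 4, 4, 5, 4]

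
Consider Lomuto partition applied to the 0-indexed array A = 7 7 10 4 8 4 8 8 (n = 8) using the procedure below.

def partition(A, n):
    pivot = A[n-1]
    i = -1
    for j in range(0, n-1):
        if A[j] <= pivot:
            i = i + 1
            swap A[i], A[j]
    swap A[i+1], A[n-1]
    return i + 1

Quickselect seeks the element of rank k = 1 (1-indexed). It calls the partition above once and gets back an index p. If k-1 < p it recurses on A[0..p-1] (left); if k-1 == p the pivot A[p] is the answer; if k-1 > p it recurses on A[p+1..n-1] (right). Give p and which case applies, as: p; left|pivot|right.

pivot=8, i=-1
j=0: 7≤8, i=0, swap(0,0) ⇒ 7 7 10 4 8 4 8 8
j=1: 7≤8, i=1, swap(1,1) ⇒ 7 7 10 4 8 4 8 8
j=2: 10>8, skip
j=3: 4≤8, i=2, swap(2,3) ⇒ 7 7 4 10 8 4 8 8
j=4: 8≤8, i=3, swap(3,4) ⇒ 7 7 4 8 10 4 8 8
j=5: 4≤8, i=4, swap(4,5) ⇒ 7 7 4 8 4 10 8 8
j=6: 8≤8, i=5, swap(5,6) ⇒ 7 7 4 8 4 8 10 8
swap(6,7) ⇒ 7 7 4 8 4 8 8 10; return 6
p = 6; k-1 = 0 < 6 ⇒ left

6; left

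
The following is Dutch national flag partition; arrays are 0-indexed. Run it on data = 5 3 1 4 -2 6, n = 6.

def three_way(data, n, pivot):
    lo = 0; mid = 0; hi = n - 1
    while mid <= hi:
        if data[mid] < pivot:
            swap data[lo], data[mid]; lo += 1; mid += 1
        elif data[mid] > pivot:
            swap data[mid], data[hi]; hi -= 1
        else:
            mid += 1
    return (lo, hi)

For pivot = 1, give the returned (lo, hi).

pivot = 1; lo=0, mid=0, hi=5
data[mid]=5>1: swap data[0],data[5]; hi=4 → 6 3 1 4 -2 5
data[mid]=6>1: swap data[0],data[4]; hi=3 → -2 3 1 4 6 5
data[mid]=-2<1: swap data[0],data[0]; lo=1,mid=1 → -2 3 1 4 6 5
data[mid]=3>1: swap data[1],data[3]; hi=2 → -2 4 1 3 6 5
data[mid]=4>1: swap data[1],data[2]; hi=1 → -2 1 4 3 6 5
data[mid]=1=1: mid=2
end: lo=1, hi=1; data = -2 1 4 3 6 5

(1, 1)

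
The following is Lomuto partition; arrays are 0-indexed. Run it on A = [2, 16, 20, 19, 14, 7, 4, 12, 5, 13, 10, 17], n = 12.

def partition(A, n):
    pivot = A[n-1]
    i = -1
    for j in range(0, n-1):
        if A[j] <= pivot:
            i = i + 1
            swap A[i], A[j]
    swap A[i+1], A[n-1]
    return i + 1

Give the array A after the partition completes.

[2, 16, 14, 7, 4, 12, 5, 13, 10, 17, 20, 19]

pivot=17, i=-1
j=0: 2≤17, i=0, swap(0,0) ⇒ [2, 16, 20, 19, 14, 7, 4, 12, 5, 13, 10, 17]
j=1: 16≤17, i=1, swap(1,1) ⇒ [2, 16, 20, 19, 14, 7, 4, 12, 5, 13, 10, 17]
j=2: 20>17, skip
j=3: 19>17, skip
j=4: 14≤17, i=2, swap(2,4) ⇒ [2, 16, 14, 19, 20, 7, 4, 12, 5, 13, 10, 17]
j=5: 7≤17, i=3, swap(3,5) ⇒ [2, 16, 14, 7, 20, 19, 4, 12, 5, 13, 10, 17]
j=6: 4≤17, i=4, swap(4,6) ⇒ [2, 16, 14, 7, 4, 19, 20, 12, 5, 13, 10, 17]
j=7: 12≤17, i=5, swap(5,7) ⇒ [2, 16, 14, 7, 4, 12, 20, 19, 5, 13, 10, 17]
j=8: 5≤17, i=6, swap(6,8) ⇒ [2, 16, 14, 7, 4, 12, 5, 19, 20, 13, 10, 17]
j=9: 13≤17, i=7, swap(7,9) ⇒ [2, 16, 14, 7, 4, 12, 5, 13, 20, 19, 10, 17]
j=10: 10≤17, i=8, swap(8,10) ⇒ [2, 16, 14, 7, 4, 12, 5, 13, 10, 19, 20, 17]
swap(9,11) ⇒ [2, 16, 14, 7, 4, 12, 5, 13, 10, 17, 20, 19]; return 9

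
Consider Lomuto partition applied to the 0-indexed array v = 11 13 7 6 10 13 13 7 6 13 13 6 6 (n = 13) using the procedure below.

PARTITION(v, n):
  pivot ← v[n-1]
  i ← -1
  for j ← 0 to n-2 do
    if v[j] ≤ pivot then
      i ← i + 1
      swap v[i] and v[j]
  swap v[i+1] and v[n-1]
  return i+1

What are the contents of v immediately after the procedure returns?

pivot = v[12] = 6; i = -1
j=0: v[0]=11 > 6 → no swap
j=1: v[1]=13 > 6 → no swap
j=2: v[2]=7 > 6 → no swap
j=3: v[3]=6 ≤ 6 → i=0, swap v[0],v[3] → 6 13 7 11 10 13 13 7 6 13 13 6 6
j=4: v[4]=10 > 6 → no swap
j=5: v[5]=13 > 6 → no swap
j=6: v[6]=13 > 6 → no swap
j=7: v[7]=7 > 6 → no swap
j=8: v[8]=6 ≤ 6 → i=1, swap v[1],v[8] → 6 6 7 11 10 13 13 7 13 13 13 6 6
j=9: v[9]=13 > 6 → no swap
j=10: v[10]=13 > 6 → no swap
j=11: v[11]=6 ≤ 6 → i=2, swap v[2],v[11] → 6 6 6 11 10 13 13 7 13 13 13 7 6
final swap v[3],v[12] → 6 6 6 6 10 13 13 7 13 13 13 7 11; return 3

6 6 6 6 10 13 13 7 13 13 13 7 11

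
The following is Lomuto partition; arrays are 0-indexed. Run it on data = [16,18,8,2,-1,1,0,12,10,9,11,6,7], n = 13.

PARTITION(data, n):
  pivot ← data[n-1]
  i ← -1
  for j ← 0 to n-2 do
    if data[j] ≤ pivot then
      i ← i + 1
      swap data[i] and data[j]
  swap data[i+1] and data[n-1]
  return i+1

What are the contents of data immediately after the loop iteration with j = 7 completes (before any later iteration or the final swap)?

[2,-1,1,0,18,8,16,12,10,9,11,6,7]

pivot=7, i=-1
j=0: 16>7, skip
j=1: 18>7, skip
j=2: 8>7, skip
j=3: 2≤7, i=0, swap(0,3) ⇒ [2,18,8,16,-1,1,0,12,10,9,11,6,7]
j=4: -1≤7, i=1, swap(1,4) ⇒ [2,-1,8,16,18,1,0,12,10,9,11,6,7]
j=5: 1≤7, i=2, swap(2,5) ⇒ [2,-1,1,16,18,8,0,12,10,9,11,6,7]
j=6: 0≤7, i=3, swap(3,6) ⇒ [2,-1,1,0,18,8,16,12,10,9,11,6,7]
j=7: 12>7, skip
(after j=7) data = [2,-1,1,0,18,8,16,12,10,9,11,6,7]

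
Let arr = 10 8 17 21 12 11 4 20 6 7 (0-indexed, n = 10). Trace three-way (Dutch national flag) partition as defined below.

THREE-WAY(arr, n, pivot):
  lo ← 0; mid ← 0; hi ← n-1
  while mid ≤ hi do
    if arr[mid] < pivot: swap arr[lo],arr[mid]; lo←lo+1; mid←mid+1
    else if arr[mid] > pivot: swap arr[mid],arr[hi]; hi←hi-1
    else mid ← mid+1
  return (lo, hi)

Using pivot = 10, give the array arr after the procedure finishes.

pivot = 10; lo=0, mid=0, hi=9
arr[mid]=10=10: mid=1
arr[mid]=8<10: swap arr[0],arr[1]; lo=1,mid=2 → 8 10 17 21 12 11 4 20 6 7
arr[mid]=17>10: swap arr[2],arr[9]; hi=8 → 8 10 7 21 12 11 4 20 6 17
arr[mid]=7<10: swap arr[1],arr[2]; lo=2,mid=3 → 8 7 10 21 12 11 4 20 6 17
arr[mid]=21>10: swap arr[3],arr[8]; hi=7 → 8 7 10 6 12 11 4 20 21 17
arr[mid]=6<10: swap arr[2],arr[3]; lo=3,mid=4 → 8 7 6 10 12 11 4 20 21 17
arr[mid]=12>10: swap arr[4],arr[7]; hi=6 → 8 7 6 10 20 11 4 12 21 17
arr[mid]=20>10: swap arr[4],arr[6]; hi=5 → 8 7 6 10 4 11 20 12 21 17
arr[mid]=4<10: swap arr[3],arr[4]; lo=4,mid=5 → 8 7 6 4 10 11 20 12 21 17
arr[mid]=11>10: swap arr[5],arr[5]; hi=4 → 8 7 6 4 10 11 20 12 21 17
end: lo=4, hi=4; arr = 8 7 6 4 10 11 20 12 21 17

8 7 6 4 10 11 20 12 21 17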